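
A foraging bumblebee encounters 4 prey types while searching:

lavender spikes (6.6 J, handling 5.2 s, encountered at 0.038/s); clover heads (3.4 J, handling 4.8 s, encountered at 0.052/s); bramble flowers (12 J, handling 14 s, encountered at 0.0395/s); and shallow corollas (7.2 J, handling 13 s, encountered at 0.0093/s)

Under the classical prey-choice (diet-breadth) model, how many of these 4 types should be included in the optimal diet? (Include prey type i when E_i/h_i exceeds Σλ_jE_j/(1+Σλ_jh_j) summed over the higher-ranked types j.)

Rank by E/h (J/s): lavender spikes 1.27, bramble flowers 0.857, clover heads 0.708, shallow corollas 0.554. Include each in turn until the next type's E/h falls below the running intake rate.
Rate on top 1: 0.2094. bramble flowers: 0.857 > 0.2094 → include.
Rate on top 2: 0.414. clover heads: 0.708 > 0.414 → include.
Rate on top 3: 0.4508. shallow corollas: 0.554 > 0.4508 → include.
Optimal diet: lavender spikes, bramble flowers, clover heads, shallow corollas — 4 of 4 types.

4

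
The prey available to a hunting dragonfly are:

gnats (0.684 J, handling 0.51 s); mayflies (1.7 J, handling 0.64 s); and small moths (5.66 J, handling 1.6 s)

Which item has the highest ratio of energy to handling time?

small moths

In descending order of E/h:
small moths: 5.66/1.6 = 3.54 J/s
mayflies: 1.7/0.64 = 2.66 J/s
gnats: 0.684/0.51 = 1.34 J/s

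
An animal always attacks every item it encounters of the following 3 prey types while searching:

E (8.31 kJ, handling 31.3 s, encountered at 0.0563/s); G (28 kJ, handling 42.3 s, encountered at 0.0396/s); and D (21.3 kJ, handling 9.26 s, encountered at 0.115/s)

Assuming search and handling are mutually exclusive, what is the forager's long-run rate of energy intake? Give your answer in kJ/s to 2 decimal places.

Energy encountered per unit search time: 0.0563×8.31 + 0.0396×28 + 0.115×21.3 = 4.026 kJ/s.
Handling time per unit search time: 0.0563×31.3 + 0.0396×42.3 + 0.115×9.26 = 4.502.
Rate = 4.026/(1 + 4.502) = 0.7317 kJ/s.

0.73 kJ/s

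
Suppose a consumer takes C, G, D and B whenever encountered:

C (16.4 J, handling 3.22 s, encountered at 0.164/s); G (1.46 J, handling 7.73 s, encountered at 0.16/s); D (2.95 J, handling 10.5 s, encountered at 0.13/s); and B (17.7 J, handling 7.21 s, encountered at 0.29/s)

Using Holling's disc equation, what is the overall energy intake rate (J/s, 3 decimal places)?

1.357 J/s

R = Σλ_iE_i / (1 + Σλ_ih_i)
Numerator: 0.164×16.4 + 0.16×1.46 + 0.13×2.95 + 0.29×17.7 = 8.44
Denominator: 1 + 0.164×3.22 + 0.16×7.73 + 0.13×10.5 + 0.29×7.21 = 6.221
R = 8.44/6.221 = 1.357 J/s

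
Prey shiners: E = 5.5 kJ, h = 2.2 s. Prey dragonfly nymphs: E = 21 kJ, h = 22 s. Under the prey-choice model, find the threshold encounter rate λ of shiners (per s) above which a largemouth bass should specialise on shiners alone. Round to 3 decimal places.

The zero-one rule: include dragonfly nymphs iff E₂/h₂ > λE₁/(1+λh₁). Equality gives the switch point.
λE₁h₂ = E₂ + λE₂h₁ ⇒ λ = E₂/(E₁h₂ − E₂h₁) = 21/(121 − 46.2) = 0.2807 per s.

0.281 per s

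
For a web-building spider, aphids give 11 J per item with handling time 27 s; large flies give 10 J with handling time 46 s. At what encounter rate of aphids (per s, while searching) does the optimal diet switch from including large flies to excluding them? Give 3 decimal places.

0.042 per s

At the threshold, the rate on aphids alone equals the profitability of large flies: λ·11/(1 + λ·27) = 10/46 = 0.2174.
Rearranging, λ(11 − 0.2174×27) = 0.2174, so λ = 0.2174/5.13 = 0.04237 per s.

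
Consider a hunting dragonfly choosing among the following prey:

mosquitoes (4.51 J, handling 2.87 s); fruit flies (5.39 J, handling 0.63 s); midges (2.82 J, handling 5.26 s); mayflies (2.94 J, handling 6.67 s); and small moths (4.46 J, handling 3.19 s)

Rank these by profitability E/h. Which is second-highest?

mosquitoes

In descending order of E/h:
fruit flies: 5.39/0.63 = 8.56 J/s
mosquitoes: 4.51/2.87 = 1.57 J/s
small moths: 4.46/3.19 = 1.4 J/s
midges: 2.82/5.26 = 0.536 J/s
mayflies: 2.94/6.67 = 0.441 J/s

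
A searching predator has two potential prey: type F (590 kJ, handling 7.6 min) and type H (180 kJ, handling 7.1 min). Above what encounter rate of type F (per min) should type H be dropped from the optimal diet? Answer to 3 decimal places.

At the threshold, the rate on type F alone equals the profitability of type H: λ·590/(1 + λ·7.6) = 180/7.1 = 25.35.
Rearranging, λ(590 − 25.35×7.6) = 25.35, so λ = 25.35/397.3 = 0.06381 per min.

0.064 per min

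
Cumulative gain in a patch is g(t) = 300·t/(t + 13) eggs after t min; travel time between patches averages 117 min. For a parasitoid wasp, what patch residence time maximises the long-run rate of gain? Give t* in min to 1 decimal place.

Maximise g(t)/(T+t): set derivative to zero → g'(t)(T+t) = g(t).
g'(t) = 300·13/(t + 13)². Setting 300·13/(t+13)² = 300t/[(t+13)(117+t)] gives 13(117+t) = t(t+13), so t² = 13×117 = 1521.
t* = √1521 = 39 min.

39.0 min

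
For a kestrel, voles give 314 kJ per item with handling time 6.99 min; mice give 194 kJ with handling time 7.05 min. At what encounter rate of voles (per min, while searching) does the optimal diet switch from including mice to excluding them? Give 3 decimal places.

The zero-one rule: include mice iff E₂/h₂ > λE₁/(1+λh₁). Equality gives the switch point.
λE₁h₂ = E₂ + λE₂h₁ ⇒ λ = E₂/(E₁h₂ − E₂h₁) = 194/(2214 − 1356) = 0.2262 per min.

0.226 per min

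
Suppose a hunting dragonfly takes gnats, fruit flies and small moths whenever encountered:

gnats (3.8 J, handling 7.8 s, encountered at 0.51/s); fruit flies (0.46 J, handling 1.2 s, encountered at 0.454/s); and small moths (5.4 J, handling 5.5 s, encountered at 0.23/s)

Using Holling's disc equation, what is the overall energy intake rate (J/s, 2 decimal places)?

0.50 J/s

Energy encountered per unit search time: 0.51×3.8 + 0.454×0.46 + 0.23×5.4 = 3.389 J/s.
Handling time per unit search time: 0.51×7.8 + 0.454×1.2 + 0.23×5.5 = 5.788.
Rate = 3.389/(1 + 5.788) = 0.4993 J/s.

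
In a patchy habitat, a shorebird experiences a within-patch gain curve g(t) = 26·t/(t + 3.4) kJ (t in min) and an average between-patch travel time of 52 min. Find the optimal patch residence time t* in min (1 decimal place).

Maximise g(t)/(T+t): set derivative to zero → g'(t)(T+t) = g(t).
g'(t) = 26·3.4/(t + 3.4)². Setting 26·3.4/(t+3.4)² = 26t/[(t+3.4)(52+t)] gives 3.4(52+t) = t(t+3.4), so t² = 3.4×52 = 176.8.
t* = √176.8 = 13.3 min.

13.3 min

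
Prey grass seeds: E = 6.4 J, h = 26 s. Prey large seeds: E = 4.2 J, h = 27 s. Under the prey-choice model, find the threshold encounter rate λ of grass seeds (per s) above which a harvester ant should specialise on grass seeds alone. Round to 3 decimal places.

0.066 per s

Drop large seeds once their profitability E₂/h₂ falls below the rate achievable on grass seeds alone: E₂/h₂ = λE₁/(1 + λh₁).
Solve for λ: λE₁h₂ = E₂(1 + λh₁) → λ(E₁h₂ − E₂h₁) = E₂ → λ = E₂/(E₁h₂ − E₂h₁).
λ = 4.2/(6.4×27 − 4.2×26) = 4.2/63.6 = 0.06604 per s.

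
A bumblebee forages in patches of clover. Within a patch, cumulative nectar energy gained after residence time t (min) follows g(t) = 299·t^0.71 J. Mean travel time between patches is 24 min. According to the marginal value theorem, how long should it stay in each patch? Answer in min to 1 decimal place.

Optimal t* satisfies g'(t*) = g(t*)/(T + t*).
g'(t) = 0.71·299·t^-0.29. Setting 0.71·299·t^-0.29 = 299·t^0.71/(24+t) gives 0.71(24+t) = t, so 0.29·t = 0.71×24.
t* = 0.71×24/0.29 = 58.76 min.

58.8 min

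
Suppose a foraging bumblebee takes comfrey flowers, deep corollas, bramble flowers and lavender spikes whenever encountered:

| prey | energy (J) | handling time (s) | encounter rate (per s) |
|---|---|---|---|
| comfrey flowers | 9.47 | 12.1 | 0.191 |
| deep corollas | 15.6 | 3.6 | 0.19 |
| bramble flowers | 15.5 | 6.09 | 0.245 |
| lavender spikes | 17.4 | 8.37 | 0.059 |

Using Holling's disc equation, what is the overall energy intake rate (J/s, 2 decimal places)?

Energy encountered per unit search time: 0.191×9.47 + 0.19×15.6 + 0.245×15.5 + 0.059×17.4 = 9.597 J/s.
Handling time per unit search time: 0.191×12.1 + 0.19×3.6 + 0.245×6.09 + 0.059×8.37 = 4.981.
Rate = 9.597/(1 + 4.981) = 1.605 J/s.

1.60 J/s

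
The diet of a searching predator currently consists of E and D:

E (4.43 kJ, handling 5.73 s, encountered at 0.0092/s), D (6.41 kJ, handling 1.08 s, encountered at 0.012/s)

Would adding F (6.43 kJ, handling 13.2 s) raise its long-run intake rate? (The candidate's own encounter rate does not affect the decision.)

Yes

Current rate: (0.0092×4.43 + 0.012×6.41)/(1 + 0.0092×5.73 + 0.012×1.08) = 0.1104 kJ/s.
F: E/h = 6.43/13.2 = 0.4871 kJ/s.
0.4871 > 0.1104, so adding F raises the average — include it.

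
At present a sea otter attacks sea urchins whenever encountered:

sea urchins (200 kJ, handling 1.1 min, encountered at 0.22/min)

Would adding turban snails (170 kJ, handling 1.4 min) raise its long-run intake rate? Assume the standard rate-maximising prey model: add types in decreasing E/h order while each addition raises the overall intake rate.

Intake rate on the current diet: R = (0.22×200) / (1 + 0.22×1.1) = 44/1.242 = 35.43 kJ/min.
turban snails: E/h = 170/1.4 = 121.4 kJ/min.
Since 121.4 > R, including turban snails increases the long-run rate.

Yes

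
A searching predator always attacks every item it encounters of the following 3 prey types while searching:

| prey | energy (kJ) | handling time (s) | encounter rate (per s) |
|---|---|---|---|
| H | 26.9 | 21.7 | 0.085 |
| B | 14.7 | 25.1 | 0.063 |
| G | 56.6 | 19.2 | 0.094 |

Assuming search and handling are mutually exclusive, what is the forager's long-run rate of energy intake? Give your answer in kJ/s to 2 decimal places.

1.37 kJ/s

R = Σλ_iE_i / (1 + Σλ_ih_i)
Numerator: 0.085×26.9 + 0.063×14.7 + 0.094×56.6 = 8.533
Denominator: 1 + 0.085×21.7 + 0.063×25.1 + 0.094×19.2 = 6.231
R = 8.533/6.231 = 1.37 kJ/s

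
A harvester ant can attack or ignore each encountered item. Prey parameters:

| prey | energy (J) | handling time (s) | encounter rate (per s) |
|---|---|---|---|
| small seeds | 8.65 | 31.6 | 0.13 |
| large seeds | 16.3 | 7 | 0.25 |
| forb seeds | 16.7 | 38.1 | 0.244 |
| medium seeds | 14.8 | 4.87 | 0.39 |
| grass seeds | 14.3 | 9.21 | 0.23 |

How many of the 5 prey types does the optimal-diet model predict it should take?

E/h in descending order: medium seeds 3.04, large seeds 2.33, grass seeds 1.55, forb seeds 0.438, small seeds 0.274 J/s. The optimal diet is the largest prefix of this list for which every included type satisfies E_i/h_i > R on the types above it.
Rate on top 1: 1.991. large seeds: 2.33 > 1.991 → include.
Rate on top 2: 2.118. grass seeds: 1.55 < 2.118 → exclude; stop.
Optimal diet: medium seeds, large seeds — 2 of 5 types.

2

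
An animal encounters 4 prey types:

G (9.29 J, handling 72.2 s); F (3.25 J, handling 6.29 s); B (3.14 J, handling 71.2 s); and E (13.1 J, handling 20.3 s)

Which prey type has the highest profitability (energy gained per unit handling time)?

Profitability E/h (J/s): G = 9.29/72.2 = 0.129, F = 3.25/6.29 = 0.517, B = 3.14/71.2 = 0.0441, E = 13.1/20.3 = 0.645.
Ranked: E > F > G > B.

E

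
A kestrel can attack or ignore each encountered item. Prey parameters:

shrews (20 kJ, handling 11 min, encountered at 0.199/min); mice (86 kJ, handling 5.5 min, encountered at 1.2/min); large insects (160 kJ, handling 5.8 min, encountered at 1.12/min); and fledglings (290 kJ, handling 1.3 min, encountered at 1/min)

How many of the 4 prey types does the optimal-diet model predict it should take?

1

Profitabilities (E/h, kJ/min): fledglings 223, large insects 27.6, mice 15.6, shrews 1.82. Add prey in this order while the next type's profitability exceeds the intake rate on those already taken.
Rate on top 1: 126.1. large insects: 27.6 < 126.1 → exclude; stop.
Optimal diet: fledglings — 1 of 4 types.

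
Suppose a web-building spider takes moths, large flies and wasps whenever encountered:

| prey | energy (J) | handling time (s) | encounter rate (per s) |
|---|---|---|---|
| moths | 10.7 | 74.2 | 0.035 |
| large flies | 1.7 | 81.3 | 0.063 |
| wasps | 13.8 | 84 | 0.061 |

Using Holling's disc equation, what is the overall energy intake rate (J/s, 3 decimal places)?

R = (0.035×10.7 + 0.063×1.7 + 0.061×13.8) / (1 + 0.035×74.2 + 0.063×81.3 + 0.061×84) = 1.323/13.84 = 0.0956 J/s.

0.096 J/s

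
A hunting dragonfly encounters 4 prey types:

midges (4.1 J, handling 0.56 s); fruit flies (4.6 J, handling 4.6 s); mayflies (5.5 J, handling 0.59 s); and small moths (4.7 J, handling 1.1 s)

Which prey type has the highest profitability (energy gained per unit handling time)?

In descending order of E/h:
mayflies: 5.5/0.59 = 9.32 J/s
midges: 4.1/0.56 = 7.32 J/s
small moths: 4.7/1.1 = 4.27 J/s
fruit flies: 4.6/4.6 = 1 J/s

mayflies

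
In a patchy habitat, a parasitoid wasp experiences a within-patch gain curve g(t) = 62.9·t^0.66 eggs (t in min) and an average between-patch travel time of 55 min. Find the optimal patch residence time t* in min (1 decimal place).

106.8 min

By the marginal value theorem, leave when the instantaneous gain rate g'(t) equals the habitat-wide average g(t)/(T + t).
g'(t) = 0.66·62.9·t^-0.34. Setting 0.66·62.9·t^-0.34 = 62.9·t^0.66/(55+t) gives 0.66(55+t) = t, so 0.34·t = 0.66×55.
t* = 0.66×55/0.34 = 106.8 min.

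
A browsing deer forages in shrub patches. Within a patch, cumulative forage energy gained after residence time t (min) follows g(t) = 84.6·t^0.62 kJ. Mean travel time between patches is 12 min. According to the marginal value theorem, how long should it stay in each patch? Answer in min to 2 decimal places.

Optimal t* satisfies g'(t*) = g(t*)/(T + t*).
g'(t) = 0.62·84.6·t^-0.38. Setting 0.62·84.6·t^-0.38 = 84.6·t^0.62/(12+t) gives 0.62(12+t) = t, so 0.38·t = 0.62×12.
t* = 0.62×12/0.38 = 19.58 min.

19.58 min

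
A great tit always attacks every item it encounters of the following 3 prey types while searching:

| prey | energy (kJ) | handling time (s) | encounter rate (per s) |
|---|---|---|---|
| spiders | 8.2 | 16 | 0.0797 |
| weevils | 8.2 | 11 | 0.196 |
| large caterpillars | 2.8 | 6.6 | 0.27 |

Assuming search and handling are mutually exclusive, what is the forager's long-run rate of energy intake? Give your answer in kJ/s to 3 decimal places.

0.486 kJ/s

R = Σλ_iE_i / (1 + Σλ_ih_i)
Numerator: 0.0797×8.2 + 0.196×8.2 + 0.27×2.8 = 3.017
Denominator: 1 + 0.0797×16 + 0.196×11 + 0.27×6.6 = 6.213
R = 3.017/6.213 = 0.4855 kJ/s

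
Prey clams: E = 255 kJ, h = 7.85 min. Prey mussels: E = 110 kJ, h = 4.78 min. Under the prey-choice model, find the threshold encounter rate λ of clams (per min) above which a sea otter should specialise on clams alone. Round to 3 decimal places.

Drop mussels once their profitability E₂/h₂ falls below the rate achievable on clams alone: E₂/h₂ = λE₁/(1 + λh₁).
Solve for λ: λE₁h₂ = E₂(1 + λh₁) → λ(E₁h₂ − E₂h₁) = E₂ → λ = E₂/(E₁h₂ − E₂h₁).
λ = 110/(255×4.78 − 110×7.85) = 110/355.4 = 0.3095 per min.

0.310 per min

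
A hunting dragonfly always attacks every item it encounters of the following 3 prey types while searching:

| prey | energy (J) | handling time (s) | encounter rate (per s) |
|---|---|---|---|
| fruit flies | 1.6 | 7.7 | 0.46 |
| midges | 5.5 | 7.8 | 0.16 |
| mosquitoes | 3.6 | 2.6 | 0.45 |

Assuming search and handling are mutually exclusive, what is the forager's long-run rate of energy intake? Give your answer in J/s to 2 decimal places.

0.46 J/s

R = (0.46×1.6 + 0.16×5.5 + 0.45×3.6) / (1 + 0.46×7.7 + 0.16×7.8 + 0.45×2.6) = 3.236/6.96 = 0.4649 J/s.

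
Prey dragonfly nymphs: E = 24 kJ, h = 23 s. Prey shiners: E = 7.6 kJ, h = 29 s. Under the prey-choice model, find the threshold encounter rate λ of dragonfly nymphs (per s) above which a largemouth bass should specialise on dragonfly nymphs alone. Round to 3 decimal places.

0.015 per s

At the threshold, the rate on dragonfly nymphs alone equals the profitability of shiners: λ·24/(1 + λ·23) = 7.6/29 = 0.2621.
Rearranging, λ(24 − 0.2621×23) = 0.2621, so λ = 0.2621/17.97 = 0.01458 per s.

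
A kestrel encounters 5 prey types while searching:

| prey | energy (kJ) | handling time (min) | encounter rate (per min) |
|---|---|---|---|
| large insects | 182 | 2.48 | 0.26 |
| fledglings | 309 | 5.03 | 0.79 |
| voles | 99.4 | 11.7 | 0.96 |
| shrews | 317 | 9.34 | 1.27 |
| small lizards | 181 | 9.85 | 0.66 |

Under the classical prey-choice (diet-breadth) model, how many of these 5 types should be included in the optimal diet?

2

E/h in descending order: large insects 73.4, fledglings 61.4, shrews 33.9, small lizards 18.4, voles 8.5 kJ/min. The optimal diet is the largest prefix of this list for which every included type satisfies E_i/h_i > R on the types above it.
Rate on top 1: 28.77. fledglings: 61.4 > 28.77 → include.
Rate on top 2: 51.87. shrews: 33.9 < 51.87 → exclude; stop.
Optimal diet: large insects, fledglings — 2 of 5 types.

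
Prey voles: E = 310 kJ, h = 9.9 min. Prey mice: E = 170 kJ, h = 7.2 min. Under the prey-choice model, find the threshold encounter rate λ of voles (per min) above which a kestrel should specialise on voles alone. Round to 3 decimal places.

0.310 per min

At the threshold, the rate on voles alone equals the profitability of mice: λ·310/(1 + λ·9.9) = 170/7.2 = 23.61.
Rearranging, λ(310 − 23.61×9.9) = 23.61, so λ = 23.61/76.25 = 0.3097 per min.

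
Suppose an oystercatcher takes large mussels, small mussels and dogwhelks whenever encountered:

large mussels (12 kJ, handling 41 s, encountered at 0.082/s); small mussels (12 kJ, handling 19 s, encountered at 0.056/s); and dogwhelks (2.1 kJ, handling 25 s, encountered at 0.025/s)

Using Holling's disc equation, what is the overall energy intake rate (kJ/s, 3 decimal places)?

0.282 kJ/s

R = (0.082×12 + 0.056×12 + 0.025×2.1) / (1 + 0.082×41 + 0.056×19 + 0.025×25) = 1.709/6.051 = 0.2824 kJ/s.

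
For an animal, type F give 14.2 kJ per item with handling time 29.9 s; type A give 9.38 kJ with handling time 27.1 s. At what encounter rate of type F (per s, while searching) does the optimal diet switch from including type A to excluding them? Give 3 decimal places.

At the threshold, the rate on type F alone equals the profitability of type A: λ·14.2/(1 + λ·29.9) = 9.38/27.1 = 0.3461.
Rearranging, λ(14.2 − 0.3461×29.9) = 0.3461, so λ = 0.3461/3.851 = 0.08988 per s.

0.090 per s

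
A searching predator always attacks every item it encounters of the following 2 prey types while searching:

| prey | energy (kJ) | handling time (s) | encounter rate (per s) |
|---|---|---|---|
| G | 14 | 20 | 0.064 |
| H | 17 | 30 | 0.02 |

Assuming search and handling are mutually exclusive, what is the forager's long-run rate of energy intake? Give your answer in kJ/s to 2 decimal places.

R = (0.064×14 + 0.02×17) / (1 + 0.064×20 + 0.02×30) = 1.236/2.88 = 0.4292 kJ/s.

0.43 kJ/s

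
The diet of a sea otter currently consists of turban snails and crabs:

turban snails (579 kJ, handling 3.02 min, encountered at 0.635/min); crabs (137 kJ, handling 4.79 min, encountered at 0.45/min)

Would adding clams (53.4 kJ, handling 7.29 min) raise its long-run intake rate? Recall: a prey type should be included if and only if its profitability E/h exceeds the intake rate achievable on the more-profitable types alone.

Intake rate on the current diet: R = (0.635×579 + 0.45×137) / (1 + 0.635×3.02 + 0.45×4.79) = 429.3/5.073 = 84.62 kJ/min.
clams: E/h = 53.4/7.29 = 7.325 kJ/min.
7.325 < 84.62, so adding clams would lower the average — exclude it.

No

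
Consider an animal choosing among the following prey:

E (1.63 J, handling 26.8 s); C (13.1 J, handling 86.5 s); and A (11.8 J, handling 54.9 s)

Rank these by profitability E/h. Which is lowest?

E

Profitability E/h (J/s): E = 1.63/26.8 = 0.0608, C = 13.1/86.5 = 0.151, A = 11.8/54.9 = 0.215.
Ranked: A > C > E.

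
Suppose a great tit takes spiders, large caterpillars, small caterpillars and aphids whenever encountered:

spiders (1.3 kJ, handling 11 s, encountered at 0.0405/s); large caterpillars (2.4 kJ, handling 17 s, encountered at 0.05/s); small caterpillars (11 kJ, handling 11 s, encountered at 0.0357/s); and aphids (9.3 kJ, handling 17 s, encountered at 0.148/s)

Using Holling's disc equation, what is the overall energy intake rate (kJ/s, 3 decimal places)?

Energy encountered per unit search time: 0.0405×1.3 + 0.05×2.4 + 0.0357×11 + 0.148×9.3 = 1.942 kJ/s.
Handling time per unit search time: 0.0405×11 + 0.05×17 + 0.0357×11 + 0.148×17 = 4.204.
Rate = 1.942/(1 + 4.204) = 0.3731 kJ/s.

0.373 kJ/s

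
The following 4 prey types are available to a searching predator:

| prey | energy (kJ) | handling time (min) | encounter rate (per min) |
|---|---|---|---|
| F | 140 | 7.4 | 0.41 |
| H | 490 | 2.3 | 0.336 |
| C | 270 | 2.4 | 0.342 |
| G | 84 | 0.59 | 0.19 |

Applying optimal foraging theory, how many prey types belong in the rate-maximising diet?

E/h in descending order: H 213, G 142, C 112, F 18.9 kJ/min. The optimal diet is the largest prefix of this list for which every included type satisfies E_i/h_i > R on the types above it.
Rate on top 1: 92.87. G: 142 > 92.87 → include.
Rate on top 2: 95.81. C: 112 > 95.81 → include.
Rate on top 3: 100.9. F: 18.9 < 100.9 → exclude; stop.
Optimal diet: H, G, C — 3 of 4 types.

3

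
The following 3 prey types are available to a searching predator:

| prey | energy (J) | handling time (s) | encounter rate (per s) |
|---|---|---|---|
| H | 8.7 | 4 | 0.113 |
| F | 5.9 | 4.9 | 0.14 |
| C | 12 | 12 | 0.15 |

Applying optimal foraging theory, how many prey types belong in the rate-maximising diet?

E/h in descending order: H 2.17, F 1.2, C 1 J/s. The optimal diet is the largest prefix of this list for which every included type satisfies E_i/h_i > R on the types above it.
Rate on top 1: 0.6771. F: 1.2 > 0.6771 → include.
Rate on top 2: 0.8462. C: 1 > 0.8462 → include.
Optimal diet: H, F, C — 3 of 3 types.

3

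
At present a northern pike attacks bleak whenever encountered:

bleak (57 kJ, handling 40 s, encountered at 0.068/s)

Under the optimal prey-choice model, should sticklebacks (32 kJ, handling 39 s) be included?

On bleak alone, R = ΣλE/(1+Σλh) = 3.876/3.72 = 1.042 kJ/s.
sticklebacks: E/h = 32/39 = 0.8205 kJ/s.
0.8205 < 1.042, so adding sticklebacks would lower the average — exclude it.

No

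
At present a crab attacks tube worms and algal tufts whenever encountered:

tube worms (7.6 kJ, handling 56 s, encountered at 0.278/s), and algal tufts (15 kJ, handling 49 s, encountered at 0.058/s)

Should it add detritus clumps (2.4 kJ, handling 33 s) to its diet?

On tube worms and algal tufts alone, R = ΣλE/(1+Σλh) = 2.983/19.41 = 0.1537 kJ/s.
Profitability of detritus clumps: 2.4/33 = 0.07273 kJ/s.
Since 0.07273 < R, time spent handling detritus clumps is better spent searching.

No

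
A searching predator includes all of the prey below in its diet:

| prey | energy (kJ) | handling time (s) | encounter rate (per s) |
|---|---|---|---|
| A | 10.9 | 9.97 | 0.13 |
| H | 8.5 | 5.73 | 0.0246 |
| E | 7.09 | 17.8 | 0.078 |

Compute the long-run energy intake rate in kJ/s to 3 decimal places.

0.570 kJ/s

R = (0.13×10.9 + 0.0246×8.5 + 0.078×7.09) / (1 + 0.13×9.97 + 0.0246×5.73 + 0.078×17.8) = 2.179/3.825 = 0.5696 kJ/s.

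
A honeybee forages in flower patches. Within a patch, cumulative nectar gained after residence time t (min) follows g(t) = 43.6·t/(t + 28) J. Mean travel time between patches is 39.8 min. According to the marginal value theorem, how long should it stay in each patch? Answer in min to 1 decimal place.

33.4 min

By the marginal value theorem, leave when the instantaneous gain rate g'(t) equals the habitat-wide average g(t)/(T + t).
g'(t) = 43.6·28/(t + 28)². Setting 43.6·28/(t+28)² = 43.6t/[(t+28)(39.8+t)] gives 28(39.8+t) = t(t+28), so t² = 28×39.8 = 1114.
t* = √1114 = 33.38 min.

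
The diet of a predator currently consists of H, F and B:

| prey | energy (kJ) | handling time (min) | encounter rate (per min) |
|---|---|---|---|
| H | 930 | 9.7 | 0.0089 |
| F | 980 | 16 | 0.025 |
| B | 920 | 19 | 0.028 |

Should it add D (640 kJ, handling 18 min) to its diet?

Intake rate on the current diet: R = (0.0089×930 + 0.025×980 + 0.028×920) / (1 + 0.0089×9.7 + 0.025×16 + 0.028×19) = 58.54/2.018 = 29 kJ/min.
Profitability of D: 640/18 = 35.56 kJ/min.
Since 35.56 > R, including D increases the long-run rate.

Yes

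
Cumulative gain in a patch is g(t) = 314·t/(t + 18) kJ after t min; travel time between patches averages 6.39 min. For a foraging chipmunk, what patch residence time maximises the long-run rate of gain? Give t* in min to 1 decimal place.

Optimal t* satisfies g'(t*) = g(t*)/(T + t*).
g'(t) = 314·18/(t + 18)². Setting 314·18/(t+18)² = 314t/[(t+18)(6.39+t)] gives 18(6.39+t) = t(t+18), so t² = 18×6.39 = 115.
t* = √115 = 10.72 min.

10.7 min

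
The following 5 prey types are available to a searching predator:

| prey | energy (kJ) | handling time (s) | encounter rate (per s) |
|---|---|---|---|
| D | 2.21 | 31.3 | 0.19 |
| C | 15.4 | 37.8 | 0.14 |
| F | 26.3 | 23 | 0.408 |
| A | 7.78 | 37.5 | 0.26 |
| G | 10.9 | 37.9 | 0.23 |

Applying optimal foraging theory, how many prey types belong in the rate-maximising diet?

E/h in descending order: F 1.14, C 0.407, G 0.288, A 0.207, D 0.0706 kJ/s. The optimal diet is the largest prefix of this list for which every included type satisfies E_i/h_i > R on the types above it.
Rate on top 1: 1.033. C: 0.407 < 1.033 → exclude; stop.
Optimal diet: F — 1 of 5 types.

1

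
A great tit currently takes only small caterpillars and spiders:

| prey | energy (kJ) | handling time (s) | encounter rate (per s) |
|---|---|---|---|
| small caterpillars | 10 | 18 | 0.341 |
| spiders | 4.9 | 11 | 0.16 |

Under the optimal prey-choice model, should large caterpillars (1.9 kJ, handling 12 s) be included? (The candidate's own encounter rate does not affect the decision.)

Intake rate on the current diet: R = (0.341×10 + 0.16×4.9) / (1 + 0.341×18 + 0.16×11) = 4.194/8.898 = 0.4713 kJ/s.
Profitability of large caterpillars: 1.9/12 = 0.1583 kJ/s.
Since 0.1583 < R, time spent handling large caterpillars is better spent searching.

No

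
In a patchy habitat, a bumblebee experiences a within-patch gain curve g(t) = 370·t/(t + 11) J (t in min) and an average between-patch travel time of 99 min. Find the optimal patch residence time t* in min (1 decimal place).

33.0 min

Maximise g(t)/(T+t): set derivative to zero → g'(t)(T+t) = g(t).
g'(t) = 370·11/(t + 11)². Setting 370·11/(t+11)² = 370t/[(t+11)(99+t)] gives 11(99+t) = t(t+11), so t² = 11×99 = 1089.
t* = √1089 = 33 min.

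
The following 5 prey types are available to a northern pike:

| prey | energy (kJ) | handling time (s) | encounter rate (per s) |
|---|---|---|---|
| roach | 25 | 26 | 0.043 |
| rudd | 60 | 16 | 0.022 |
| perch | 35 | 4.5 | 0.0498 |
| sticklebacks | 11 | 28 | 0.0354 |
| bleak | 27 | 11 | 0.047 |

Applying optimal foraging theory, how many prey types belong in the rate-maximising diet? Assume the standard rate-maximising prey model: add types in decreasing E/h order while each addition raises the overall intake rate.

E/h in descending order: perch 7.78, rudd 3.75, bleak 2.45, roach 0.962, sticklebacks 0.393 kJ/s. The optimal diet is the largest prefix of this list for which every included type satisfies E_i/h_i > R on the types above it.
Rate on top 1: 1.424. rudd: 3.75 > 1.424 → include.
Rate on top 2: 1.943. bleak: 2.45 > 1.943 → include.
Rate on top 3: 2.07. roach: 0.962 < 2.07 → exclude; stop.
Optimal diet: perch, rudd, bleak — 3 of 5 types.

3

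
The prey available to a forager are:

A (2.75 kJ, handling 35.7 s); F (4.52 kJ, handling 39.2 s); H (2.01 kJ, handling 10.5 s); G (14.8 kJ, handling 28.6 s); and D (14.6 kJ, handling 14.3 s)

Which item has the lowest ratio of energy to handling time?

A

In descending order of E/h:
D: 14.6/14.3 = 1.02 kJ/s
G: 14.8/28.6 = 0.517 kJ/s
H: 2.01/10.5 = 0.191 kJ/s
F: 4.52/39.2 = 0.115 kJ/s
A: 2.75/35.7 = 0.077 kJ/s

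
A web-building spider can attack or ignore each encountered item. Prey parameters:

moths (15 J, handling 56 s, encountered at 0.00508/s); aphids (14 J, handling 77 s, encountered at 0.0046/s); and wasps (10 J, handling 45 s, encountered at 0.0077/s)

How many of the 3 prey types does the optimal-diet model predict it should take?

3

E/h in descending order: moths 0.268, wasps 0.222, aphids 0.182 J/s. The optimal diet is the largest prefix of this list for which every included type satisfies E_i/h_i > R on the types above it.
Rate on top 1: 0.05932. wasps: 0.222 > 0.05932 → include.
Rate on top 2: 0.09393. aphids: 0.182 > 0.09393 → include.
Optimal diet: moths, wasps, aphids — 3 of 3 types.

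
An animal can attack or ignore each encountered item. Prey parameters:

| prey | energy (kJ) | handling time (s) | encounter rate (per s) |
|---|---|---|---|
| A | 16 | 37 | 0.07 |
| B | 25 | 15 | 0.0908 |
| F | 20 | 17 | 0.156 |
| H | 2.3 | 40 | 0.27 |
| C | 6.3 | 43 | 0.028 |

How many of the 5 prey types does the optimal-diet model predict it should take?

Rank by E/h (kJ/s): B 1.67, F 1.18, A 0.432, C 0.147, H 0.0575. Include each in turn until the next type's E/h falls below the running intake rate.
Rate on top 1: 0.961. F: 1.18 > 0.961 → include.
Rate on top 2: 1.075. A: 0.432 < 1.075 → exclude; stop.
Optimal diet: B, F — 2 of 5 types.

2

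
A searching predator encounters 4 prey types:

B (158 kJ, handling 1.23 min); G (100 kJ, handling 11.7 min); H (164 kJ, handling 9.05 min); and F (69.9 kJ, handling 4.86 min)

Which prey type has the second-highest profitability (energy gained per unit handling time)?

H

Profitability E/h (kJ/min): B = 158/1.23 = 128, G = 100/11.7 = 8.55, H = 164/9.05 = 18.1, F = 69.9/4.86 = 14.4.
Ranked: B > H > F > G.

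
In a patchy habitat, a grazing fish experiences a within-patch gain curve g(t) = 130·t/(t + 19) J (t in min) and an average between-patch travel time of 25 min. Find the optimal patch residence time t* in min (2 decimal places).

Optimal t* satisfies g'(t*) = g(t*)/(T + t*).
g'(t) = 130·19/(t + 19)². Setting 130·19/(t+19)² = 130t/[(t+19)(25+t)] gives 19(25+t) = t(t+19), so t² = 19×25 = 475.
t* = √475 = 21.79 min.

21.79 min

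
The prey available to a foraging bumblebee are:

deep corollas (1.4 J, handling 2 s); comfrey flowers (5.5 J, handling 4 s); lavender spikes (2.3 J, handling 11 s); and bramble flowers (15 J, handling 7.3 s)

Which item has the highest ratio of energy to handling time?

In descending order of E/h:
bramble flowers: 15/7.3 = 2.05 J/s
comfrey flowers: 5.5/4 = 1.38 J/s
deep corollas: 1.4/2 = 0.7 J/s
lavender spikes: 2.3/11 = 0.209 J/s

bramble flowers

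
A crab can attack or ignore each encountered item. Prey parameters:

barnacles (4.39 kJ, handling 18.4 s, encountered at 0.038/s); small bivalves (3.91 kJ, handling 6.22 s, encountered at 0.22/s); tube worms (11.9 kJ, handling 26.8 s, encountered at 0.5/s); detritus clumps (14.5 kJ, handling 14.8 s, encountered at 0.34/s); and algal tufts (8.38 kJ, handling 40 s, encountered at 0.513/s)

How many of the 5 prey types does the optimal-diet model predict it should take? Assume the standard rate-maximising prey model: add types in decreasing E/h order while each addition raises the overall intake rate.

E/h in descending order: detritus clumps 0.98, small bivalves 0.629, tube worms 0.444, barnacles 0.239, algal tufts 0.21 kJ/s. The optimal diet is the largest prefix of this list for which every included type satisfies E_i/h_i > R on the types above it.
Rate on top 1: 0.8173. small bivalves: 0.629 < 0.8173 → exclude; stop.
Optimal diet: detritus clumps — 1 of 5 types.

1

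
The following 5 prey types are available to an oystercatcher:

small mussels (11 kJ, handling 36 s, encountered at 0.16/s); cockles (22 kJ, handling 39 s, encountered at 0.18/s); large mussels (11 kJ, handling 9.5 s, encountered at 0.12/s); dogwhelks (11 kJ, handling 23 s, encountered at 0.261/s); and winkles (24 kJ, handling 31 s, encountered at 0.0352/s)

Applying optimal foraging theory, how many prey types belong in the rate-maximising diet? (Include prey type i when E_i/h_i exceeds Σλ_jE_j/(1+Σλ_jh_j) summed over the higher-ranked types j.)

2

Profitabilities (E/h, kJ/s): large mussels 1.16, winkles 0.774, cockles 0.564, dogwhelks 0.478, small mussels 0.306. Add prey in this order while the next type's profitability exceeds the intake rate on those already taken.
Rate on top 1: 0.6168. winkles: 0.774 > 0.6168 → include.
Rate on top 2: 0.67. cockles: 0.564 < 0.67 → exclude; stop.
Optimal diet: large mussels, winkles — 2 of 5 types.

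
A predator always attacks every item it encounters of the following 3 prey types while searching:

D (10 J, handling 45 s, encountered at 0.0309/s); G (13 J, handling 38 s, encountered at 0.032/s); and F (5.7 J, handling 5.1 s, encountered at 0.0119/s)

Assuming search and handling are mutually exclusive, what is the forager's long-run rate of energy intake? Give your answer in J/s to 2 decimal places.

0.22 J/s

Energy encountered per unit search time: 0.0309×10 + 0.032×13 + 0.0119×5.7 = 0.7928 J/s.
Handling time per unit search time: 0.0309×45 + 0.032×38 + 0.0119×5.1 = 2.667.
Rate = 0.7928/(1 + 2.667) = 0.2162 J/s.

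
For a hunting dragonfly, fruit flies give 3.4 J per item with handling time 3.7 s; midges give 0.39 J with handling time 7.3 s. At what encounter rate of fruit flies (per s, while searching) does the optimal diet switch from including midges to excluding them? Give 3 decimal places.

0.017 per s

Drop midges once their profitability E₂/h₂ falls below the rate achievable on fruit flies alone: E₂/h₂ = λE₁/(1 + λh₁).
Solve for λ: λE₁h₂ = E₂(1 + λh₁) → λ(E₁h₂ − E₂h₁) = E₂ → λ = E₂/(E₁h₂ − E₂h₁).
λ = 0.39/(3.4×7.3 − 0.39×3.7) = 0.39/23.38 = 0.01668 per s.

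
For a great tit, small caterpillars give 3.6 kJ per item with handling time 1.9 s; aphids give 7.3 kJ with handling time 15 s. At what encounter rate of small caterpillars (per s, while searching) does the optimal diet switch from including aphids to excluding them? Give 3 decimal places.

The zero-one rule: include aphids iff E₂/h₂ > λE₁/(1+λh₁). Equality gives the switch point.
λE₁h₂ = E₂ + λE₂h₁ ⇒ λ = E₂/(E₁h₂ − E₂h₁) = 7.3/(54 − 13.87) = 0.1819 per s.

0.182 per s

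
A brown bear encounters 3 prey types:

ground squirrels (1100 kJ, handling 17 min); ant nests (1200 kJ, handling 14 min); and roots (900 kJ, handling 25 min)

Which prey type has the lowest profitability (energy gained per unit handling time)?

In descending order of E/h:
ant nests: 1200/14 = 85.7 kJ/min
ground squirrels: 1100/17 = 64.7 kJ/min
roots: 900/25 = 36 kJ/min

roots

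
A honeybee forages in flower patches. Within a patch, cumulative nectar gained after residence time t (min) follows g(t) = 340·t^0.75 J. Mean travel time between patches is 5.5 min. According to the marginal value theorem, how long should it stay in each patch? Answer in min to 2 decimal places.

16.50 min

Optimal t* satisfies g'(t*) = g(t*)/(T + t*).
g'(t) = 0.75·340·t^-0.25. Setting 0.75·340·t^-0.25 = 340·t^0.75/(5.5+t) gives 0.75(5.5+t) = t, so 0.25·t = 0.75×5.5.
t* = 0.75×5.5/0.25 = 16.5 min.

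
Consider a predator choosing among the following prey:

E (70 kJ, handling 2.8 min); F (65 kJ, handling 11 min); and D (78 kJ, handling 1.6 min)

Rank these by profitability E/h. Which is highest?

In descending order of E/h:
D: 78/1.6 = 48.8 kJ/min
E: 70/2.8 = 25 kJ/min
F: 65/11 = 5.91 kJ/min

D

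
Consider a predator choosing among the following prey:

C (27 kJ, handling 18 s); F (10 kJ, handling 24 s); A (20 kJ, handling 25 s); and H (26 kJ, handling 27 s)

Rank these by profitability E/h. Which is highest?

C

In descending order of E/h:
C: 27/18 = 1.5 kJ/s
H: 26/27 = 0.963 kJ/s
A: 20/25 = 0.8 kJ/s
F: 10/24 = 0.417 kJ/s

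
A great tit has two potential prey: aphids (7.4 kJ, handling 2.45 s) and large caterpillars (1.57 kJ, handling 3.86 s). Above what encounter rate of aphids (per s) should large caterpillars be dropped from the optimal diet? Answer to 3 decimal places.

The zero-one rule: include large caterpillars iff E₂/h₂ > λE₁/(1+λh₁). Equality gives the switch point.
λE₁h₂ = E₂ + λE₂h₁ ⇒ λ = E₂/(E₁h₂ − E₂h₁) = 1.57/(28.56 − 3.847) = 0.06352 per s.

0.064 per s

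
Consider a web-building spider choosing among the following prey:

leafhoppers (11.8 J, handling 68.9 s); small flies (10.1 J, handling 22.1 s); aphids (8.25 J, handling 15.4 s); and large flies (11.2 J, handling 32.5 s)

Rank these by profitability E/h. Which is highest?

Profitability E/h (J/s): leafhoppers = 11.8/68.9 = 0.171, small flies = 10.1/22.1 = 0.457, aphids = 8.25/15.4 = 0.536, large flies = 11.2/32.5 = 0.345.
Ranked: aphids > small flies > large flies > leafhoppers.

aphids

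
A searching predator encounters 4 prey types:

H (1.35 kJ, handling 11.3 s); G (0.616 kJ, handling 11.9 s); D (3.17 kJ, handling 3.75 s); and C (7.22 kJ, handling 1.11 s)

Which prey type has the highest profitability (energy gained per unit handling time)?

C

Profitability E/h (kJ/s): H = 1.35/11.3 = 0.119, G = 0.616/11.9 = 0.0518, D = 3.17/3.75 = 0.845, C = 7.22/1.11 = 6.5.
Ranked: C > D > H > G.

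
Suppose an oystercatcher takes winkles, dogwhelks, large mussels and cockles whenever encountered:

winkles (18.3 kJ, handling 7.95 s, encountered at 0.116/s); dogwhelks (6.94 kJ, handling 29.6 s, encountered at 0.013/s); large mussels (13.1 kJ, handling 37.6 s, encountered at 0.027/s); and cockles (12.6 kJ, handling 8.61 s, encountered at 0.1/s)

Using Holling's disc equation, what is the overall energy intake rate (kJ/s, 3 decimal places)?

0.915 kJ/s

R = Σλ_iE_i / (1 + Σλ_ih_i)
Numerator: 0.116×18.3 + 0.013×6.94 + 0.027×13.1 + 0.1×12.6 = 3.827
Denominator: 1 + 0.116×7.95 + 0.013×29.6 + 0.027×37.6 + 0.1×8.61 = 4.183
R = 3.827/4.183 = 0.9148 kJ/s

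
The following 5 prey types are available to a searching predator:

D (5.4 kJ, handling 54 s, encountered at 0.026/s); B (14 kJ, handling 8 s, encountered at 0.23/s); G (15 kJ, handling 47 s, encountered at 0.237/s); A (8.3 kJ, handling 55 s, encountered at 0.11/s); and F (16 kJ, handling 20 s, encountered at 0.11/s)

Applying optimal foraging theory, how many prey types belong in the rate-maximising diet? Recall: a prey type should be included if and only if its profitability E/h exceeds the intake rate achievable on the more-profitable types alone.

E/h in descending order: B 1.75, F 0.8, G 0.319, A 0.151, D 0.1 kJ/s. The optimal diet is the largest prefix of this list for which every included type satisfies E_i/h_i > R on the types above it.
Rate on top 1: 1.134. F: 0.8 < 1.134 → exclude; stop.
Optimal diet: B — 1 of 5 types.

1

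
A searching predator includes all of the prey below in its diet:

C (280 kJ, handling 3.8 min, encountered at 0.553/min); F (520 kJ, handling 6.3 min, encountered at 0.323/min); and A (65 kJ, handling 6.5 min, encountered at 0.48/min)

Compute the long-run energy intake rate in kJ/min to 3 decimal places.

R = Σλ_iE_i / (1 + Σλ_ih_i)
Numerator: 0.553×280 + 0.323×520 + 0.48×65 = 354
Denominator: 1 + 0.553×3.8 + 0.323×6.3 + 0.48×6.5 = 8.256
R = 354/8.256 = 42.88 kJ/min

42.876 kJ/min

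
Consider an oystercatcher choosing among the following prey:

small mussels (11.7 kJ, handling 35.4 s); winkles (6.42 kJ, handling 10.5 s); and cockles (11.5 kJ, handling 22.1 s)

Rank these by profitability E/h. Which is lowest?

Profitability E/h (kJ/s): small mussels = 11.7/35.4 = 0.331, winkles = 6.42/10.5 = 0.611, cockles = 11.5/22.1 = 0.52.
Ranked: winkles > cockles > small mussels.

small mussels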